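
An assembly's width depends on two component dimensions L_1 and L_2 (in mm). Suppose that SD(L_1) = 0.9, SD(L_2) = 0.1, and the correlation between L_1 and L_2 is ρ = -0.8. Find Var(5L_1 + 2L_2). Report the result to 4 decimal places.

Var(L_1) = (0.9)² = 0.81;  Var(L_2) = (0.1)² = 0.01
Cov(L_1,L_2) = ρ·SD(L_1)·SD(L_2) = -0.8·0.9·0.1 = -0.072
Var(5L_1 + 2L_2) = (5)²·Var(L_1) + (2)²·Var(L_2) + 2·(5)·(2)·Cov(L_1,L_2)
= 25·0.81 + 4·0.01 + 20·-0.072 = 18.85

18.8500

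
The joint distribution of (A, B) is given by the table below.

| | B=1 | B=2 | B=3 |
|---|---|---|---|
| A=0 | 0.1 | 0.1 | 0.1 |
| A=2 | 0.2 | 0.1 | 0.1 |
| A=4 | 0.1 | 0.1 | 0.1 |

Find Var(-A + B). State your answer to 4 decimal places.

E[A] = 2,  E[B] = 1.9,  E[AB] = 3.8
Var(A) = 6.4 − (2)² = 2.4;  Var(B) = 4.3 − (1.9)² = 0.69
Cov(A,B) = 3.8 − (2)(1.9) = 0
Var(-A + B) = (-1)²·2.4 + (1)²·0.69 + 2·(-1)·(1)·0 = 3.09

3.0900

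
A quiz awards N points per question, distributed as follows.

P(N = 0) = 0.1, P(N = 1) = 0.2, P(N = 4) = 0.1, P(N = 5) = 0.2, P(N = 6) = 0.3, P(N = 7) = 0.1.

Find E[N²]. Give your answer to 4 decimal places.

22.5000

E[N²] = (0)²(0.1) + (1)²(0.2) + (4)²(0.1) + (5)²(0.2) + (6)²(0.3) + (7)²(0.1) = 22.5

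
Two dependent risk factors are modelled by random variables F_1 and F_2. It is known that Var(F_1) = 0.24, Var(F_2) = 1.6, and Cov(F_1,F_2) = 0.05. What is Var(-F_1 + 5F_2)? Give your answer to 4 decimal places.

39.7400

Var(-F_1 + 5F_2) = (-1)²·Var(F_1) + (5)²·Var(F_2) + 2·(-1)·(5)·Cov(F_1,F_2)
= 1·0.24 + 25·1.6 + -10·0.05 = 39.74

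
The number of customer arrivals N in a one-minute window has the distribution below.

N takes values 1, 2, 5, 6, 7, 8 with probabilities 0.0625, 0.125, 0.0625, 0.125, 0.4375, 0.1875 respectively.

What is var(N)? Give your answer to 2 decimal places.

E[N] = (1)(0.0625) + (2)(0.125) + (5)(0.0625) + (6)(0.125) + (7)(0.4375) + (8)(0.1875) = 5.9375
E[N²] = (1)²(0.0625) + (2)²(0.125) + (5)²(0.0625) + (6)²(0.125) + (7)²(0.4375) + (8)²(0.1875) = 40.0625
var(N) = E[N²] − (E[N])² = 40.0625 − (5.9375)² = 4.80859375

4.81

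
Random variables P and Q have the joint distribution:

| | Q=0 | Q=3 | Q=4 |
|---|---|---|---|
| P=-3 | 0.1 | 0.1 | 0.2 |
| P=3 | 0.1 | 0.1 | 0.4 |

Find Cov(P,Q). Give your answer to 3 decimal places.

E[P] = 0.6,  E[Q] = 3
E[PQ] = 2.4
Cov(P,Q) = E[PQ] − E[P]E[Q] = 2.4 − (0.6)(3) = 0.6

0.600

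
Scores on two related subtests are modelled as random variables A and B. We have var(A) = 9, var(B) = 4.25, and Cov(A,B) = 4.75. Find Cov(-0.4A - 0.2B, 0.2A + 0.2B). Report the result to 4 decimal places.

Cov(-0.4A - 0.2B, 0.2A + 0.2B) = (-0.4)(0.2)var(A) + (-0.2)(0.2)var(B) + [(-0.4)(0.2) + (-0.2)(0.2)]Cov(A,B)
= -0.08·9 + -0.04·4.25 + -0.12·4.75 = -1.46

-1.4600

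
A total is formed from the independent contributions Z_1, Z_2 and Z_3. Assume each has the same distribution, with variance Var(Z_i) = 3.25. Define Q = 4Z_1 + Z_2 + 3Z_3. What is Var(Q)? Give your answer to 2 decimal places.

84.50

By independence, Var(Q) = (4)²Var(Z_1) + (1)²Var(Z_2) + (3)²Var(Z_3)
= (4)²·3.25 + (1)²·3.25 + (3)²·3.25 = 84.5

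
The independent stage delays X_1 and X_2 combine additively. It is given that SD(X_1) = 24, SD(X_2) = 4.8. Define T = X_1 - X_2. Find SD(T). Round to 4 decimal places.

24.4753

V(X_1) = 576, V(X_2) = 23.04
By independence, V(T) = (1)²V(X_1) + (-1)²V(X_2)
= (1)²·576 + (-1)²·23.04 = 599.04
SD(T) = √599.04 ≈ 24.4753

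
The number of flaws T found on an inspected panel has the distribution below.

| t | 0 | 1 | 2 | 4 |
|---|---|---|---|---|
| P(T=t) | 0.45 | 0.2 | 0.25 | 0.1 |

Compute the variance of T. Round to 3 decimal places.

E[T] = (0)(0.45) + (1)(0.2) + (2)(0.25) + (4)(0.1) = 1.1
E[T²] = (0)²(0.45) + (1)²(0.2) + (2)²(0.25) + (4)²(0.1) = 2.8
Var(T) = E[T²] − (E[T])² = 2.8 − (1.1)² = 1.59

1.590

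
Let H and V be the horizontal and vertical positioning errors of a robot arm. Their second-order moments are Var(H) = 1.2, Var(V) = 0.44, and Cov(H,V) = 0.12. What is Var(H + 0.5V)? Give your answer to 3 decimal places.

1.430

Var(H + 0.5V) = (1)²·Var(H) + (0.5)²·Var(V) + 2·(1)·(0.5)·Cov(H,V)
= 1·1.2 + 0.25·0.44 + 1·0.12 = 1.43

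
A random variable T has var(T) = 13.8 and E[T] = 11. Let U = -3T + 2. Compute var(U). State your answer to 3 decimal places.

var(-3T + 2) = (-3)²·var(T) = 9·13.8 = 124.2

124.200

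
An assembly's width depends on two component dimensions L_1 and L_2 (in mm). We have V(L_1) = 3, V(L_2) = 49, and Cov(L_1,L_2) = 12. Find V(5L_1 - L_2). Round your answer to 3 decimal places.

V(5L_1 - L_2) = (5)²·V(L_1) + (-1)²·V(L_2) + 2·(5)·(-1)·Cov(L_1,L_2)
= 25·3 + 1·49 + -10·12 = 4

4.000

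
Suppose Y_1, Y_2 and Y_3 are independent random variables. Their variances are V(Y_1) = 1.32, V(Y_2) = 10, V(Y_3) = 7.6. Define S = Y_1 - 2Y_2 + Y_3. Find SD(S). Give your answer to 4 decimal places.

6.9943

By independence, V(S) = (1)²V(Y_1) + (-2)²V(Y_2) + (1)²V(Y_3)
= (1)²·1.32 + (-2)²·10 + (1)²·7.6 = 48.92
SD(S) = √48.92 ≈ 6.9943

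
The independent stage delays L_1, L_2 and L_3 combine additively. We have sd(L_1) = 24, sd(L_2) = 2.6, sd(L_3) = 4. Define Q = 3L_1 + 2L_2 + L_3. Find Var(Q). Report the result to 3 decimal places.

Var(L_1) = 576, Var(L_2) = 6.76, Var(L_3) = 16
By independence, Var(Q) = (3)²Var(L_1) + (2)²Var(L_2) + (1)²Var(L_3)
= (3)²·576 + (2)²·6.76 + (1)²·16 = 5227.04

5227.040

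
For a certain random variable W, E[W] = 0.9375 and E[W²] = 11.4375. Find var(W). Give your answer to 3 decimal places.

var(W) = 11.4375 − (0.9375)² = 10.55859375

10.559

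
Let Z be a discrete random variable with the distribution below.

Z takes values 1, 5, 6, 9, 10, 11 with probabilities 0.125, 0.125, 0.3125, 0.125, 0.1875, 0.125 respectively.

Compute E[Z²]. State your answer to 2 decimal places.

E[Z²] = (1)²(0.125) + (5)²(0.125) + (6)²(0.3125) + (9)²(0.125) + (10)²(0.1875) + (11)²(0.125) = 58.5

58.50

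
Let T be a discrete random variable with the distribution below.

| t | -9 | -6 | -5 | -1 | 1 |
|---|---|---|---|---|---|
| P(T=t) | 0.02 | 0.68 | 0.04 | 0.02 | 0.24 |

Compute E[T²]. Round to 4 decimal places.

27.3600

E[T²] = (-9)²(0.02) + (-6)²(0.68) + (-5)²(0.04) + (-1)²(0.02) + (1)²(0.24) = 27.36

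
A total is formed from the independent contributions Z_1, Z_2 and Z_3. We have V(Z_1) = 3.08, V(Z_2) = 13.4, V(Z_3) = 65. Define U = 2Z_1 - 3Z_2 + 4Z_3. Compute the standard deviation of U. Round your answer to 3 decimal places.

By independence, V(U) = (2)²V(Z_1) + (-3)²V(Z_2) + (4)²V(Z_3)
= (2)²·3.08 + (-3)²·13.4 + (4)²·65 = 1172.92
SD(U) = √1172.92 ≈ 34.248

34.248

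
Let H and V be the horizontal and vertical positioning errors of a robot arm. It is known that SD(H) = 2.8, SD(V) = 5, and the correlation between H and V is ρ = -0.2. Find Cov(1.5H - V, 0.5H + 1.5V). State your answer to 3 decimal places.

-36.520

Var(H) = (2.8)² = 7.84;  Var(V) = (5)² = 25
Cov(H,V) = ρ·SD(H)·SD(V) = -0.2·2.8·5 = -2.8
Cov(1.5H - V, 0.5H + 1.5V) = (1.5)(0.5)Var(H) + (-1)(1.5)Var(V) + [(1.5)(1.5) + (-1)(0.5)]Cov(H,V)
= 0.75·7.84 + -1.5·25 + 1.75·-2.8 = -36.52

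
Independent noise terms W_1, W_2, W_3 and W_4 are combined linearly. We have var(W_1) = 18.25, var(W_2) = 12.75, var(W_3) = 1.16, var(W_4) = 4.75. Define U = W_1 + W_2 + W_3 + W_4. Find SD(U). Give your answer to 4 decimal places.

6.0754

By independence, var(U) = (1)²var(W_1) + (1)²var(W_2) + (1)²var(W_3) + (1)²var(W_4)
= (1)²·18.25 + (1)²·12.75 + (1)²·1.16 + (1)²·4.75 = 36.91
SD(U) = √36.91 ≈ 6.0754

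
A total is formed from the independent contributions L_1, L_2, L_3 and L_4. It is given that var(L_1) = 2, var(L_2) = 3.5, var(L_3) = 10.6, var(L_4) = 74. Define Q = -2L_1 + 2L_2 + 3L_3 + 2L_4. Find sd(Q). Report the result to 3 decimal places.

20.332

By independence, var(Q) = (-2)²var(L_1) + (2)²var(L_2) + (3)²var(L_3) + (2)²var(L_4)
= (-2)²·2 + (2)²·3.5 + (3)²·10.6 + (2)²·74 = 413.4
sd(Q) = √413.4 ≈ 20.332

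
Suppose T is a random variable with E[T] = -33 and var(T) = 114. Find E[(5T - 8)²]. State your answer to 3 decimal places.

E[5T - 8] = 5·-33 − 8 = -173
var(5T - 8) = (5)²·114 = 2850
E[(5T - 8)²] = var((5T - 8)) + (E[(5T - 8)])² = 2850 + (-173)² = 32779

32779.000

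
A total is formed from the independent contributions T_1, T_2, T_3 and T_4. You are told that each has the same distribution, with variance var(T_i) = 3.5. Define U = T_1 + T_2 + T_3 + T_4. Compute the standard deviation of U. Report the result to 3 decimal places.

By independence, var(U) = (1)²var(T_1) + (1)²var(T_2) + (1)²var(T_3) + (1)²var(T_4)
= (1)²·3.5 + (1)²·3.5 + (1)²·3.5 + (1)²·3.5 = 14
sd(U) = √14 ≈ 3.742

3.742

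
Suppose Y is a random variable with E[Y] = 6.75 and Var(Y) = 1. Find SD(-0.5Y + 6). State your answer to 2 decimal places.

Var(-0.5Y + 6) = (-0.5)²·1 = 0.25
SD(-0.5Y + 6) = √0.25 ≈ 0.50

0.50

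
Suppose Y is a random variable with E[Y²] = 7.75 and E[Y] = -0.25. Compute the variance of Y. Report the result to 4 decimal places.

7.6875

Var(Y) = 7.75 − (-0.25)² = 7.6875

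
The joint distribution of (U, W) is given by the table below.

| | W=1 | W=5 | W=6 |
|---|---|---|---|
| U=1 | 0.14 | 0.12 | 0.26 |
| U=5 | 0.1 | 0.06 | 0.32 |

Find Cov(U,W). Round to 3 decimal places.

E[U] = 2.92,  E[W] = 4.62
E[UW] = 13.9
Cov(U,W) = E[UW] − E[U]E[W] = 13.9 − (2.92)(4.62) = 0.4096

0.410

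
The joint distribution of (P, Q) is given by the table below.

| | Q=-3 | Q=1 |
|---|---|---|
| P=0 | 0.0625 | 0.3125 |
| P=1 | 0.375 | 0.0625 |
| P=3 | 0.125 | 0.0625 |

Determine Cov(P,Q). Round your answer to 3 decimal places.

E[P] = 1,  E[Q] = -1.25
E[PQ] = -2
Cov(P,Q) = E[PQ] − E[P]E[Q] = -2 − (1)(-1.25) = -0.75

-0.750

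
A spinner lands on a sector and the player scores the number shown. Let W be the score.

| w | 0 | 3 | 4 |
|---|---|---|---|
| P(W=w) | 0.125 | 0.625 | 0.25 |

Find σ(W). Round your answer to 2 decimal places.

1.17

E[W] = (0)(0.125) + (3)(0.625) + (4)(0.25) = 2.875
E[W²] = (0)²(0.125) + (3)²(0.625) + (4)²(0.25) = 9.625
Var(W) = E[W²] − (E[W])² = 9.625 − (2.875)² = 1.359375
σ(W) = √1.359375 ≈ 1.17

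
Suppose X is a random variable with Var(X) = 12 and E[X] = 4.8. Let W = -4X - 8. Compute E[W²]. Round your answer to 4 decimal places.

931.8400

E[-4X - 8] = -4·4.8 − 8 = -27.2
Var(-4X - 8) = (-4)²·12 = 192
E[W²] = Var(W) + (E[W])² = 192 + (-27.2)² = 931.84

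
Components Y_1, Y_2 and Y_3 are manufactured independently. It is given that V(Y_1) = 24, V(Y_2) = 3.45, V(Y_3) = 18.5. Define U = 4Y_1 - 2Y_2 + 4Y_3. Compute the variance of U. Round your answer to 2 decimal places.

693.80

By independence, V(U) = (4)²V(Y_1) + (-2)²V(Y_2) + (4)²V(Y_3)
= (4)²·24 + (-2)²·3.45 + (4)²·18.5 = 693.8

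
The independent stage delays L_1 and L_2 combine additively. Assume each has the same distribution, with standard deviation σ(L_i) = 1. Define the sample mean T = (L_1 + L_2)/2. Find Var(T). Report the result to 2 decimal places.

Var(L_i) = (1)² = 1
By independence, Var(T) = (0.5)²Var(L_1) + (0.5)²Var(L_2)
= (0.5)²·1 + (0.5)²·1 = 0.5

0.50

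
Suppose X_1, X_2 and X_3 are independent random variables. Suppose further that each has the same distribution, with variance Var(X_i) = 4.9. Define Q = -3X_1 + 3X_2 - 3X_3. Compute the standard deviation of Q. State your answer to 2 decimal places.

By independence, Var(Q) = (-3)²Var(X_1) + (3)²Var(X_2) + (-3)²Var(X_3)
= (-3)²·4.9 + (3)²·4.9 + (-3)²·4.9 = 132.3
SD(Q) = √132.3 ≈ 11.50

11.50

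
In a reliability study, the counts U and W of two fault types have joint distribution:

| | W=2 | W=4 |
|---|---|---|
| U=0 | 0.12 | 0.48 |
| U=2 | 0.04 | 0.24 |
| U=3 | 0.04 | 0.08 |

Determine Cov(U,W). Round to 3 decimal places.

E[U] = 0.92,  E[W] = 3.6
E[UW] = 3.28
Cov(U,W) = E[UW] − E[U]E[W] = 3.28 − (0.92)(3.6) = -0.032

-0.032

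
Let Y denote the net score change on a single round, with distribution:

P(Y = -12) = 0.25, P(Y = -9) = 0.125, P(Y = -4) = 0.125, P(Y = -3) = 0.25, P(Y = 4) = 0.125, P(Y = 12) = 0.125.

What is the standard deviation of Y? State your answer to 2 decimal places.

E[Y] = (-12)(0.25) + (-9)(0.125) + (-4)(0.125) + (-3)(0.25) + (4)(0.125) + (12)(0.125) = -3.375
E[Y²] = (-12)²(0.25) + (-9)²(0.125) + (-4)²(0.125) + (-3)²(0.25) + (4)²(0.125) + (12)²(0.125) = 70.375
V(Y) = E[Y²] − (E[Y])² = 70.375 − (-3.375)² = 58.984375
SD(Y) = √58.984375 ≈ 7.68

7.68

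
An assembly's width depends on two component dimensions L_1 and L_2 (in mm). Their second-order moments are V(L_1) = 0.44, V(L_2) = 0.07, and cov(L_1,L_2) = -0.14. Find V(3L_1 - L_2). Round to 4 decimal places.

V(3L_1 - L_2) = (3)²·V(L_1) + (-1)²·V(L_2) + 2·(3)·(-1)·cov(L_1,L_2)
= 9·0.44 + 1·0.07 + -6·-0.14 = 4.87

4.8700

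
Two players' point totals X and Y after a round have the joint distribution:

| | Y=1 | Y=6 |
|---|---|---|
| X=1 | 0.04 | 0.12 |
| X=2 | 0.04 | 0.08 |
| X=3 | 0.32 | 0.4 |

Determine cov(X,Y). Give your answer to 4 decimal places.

E[X] = 2.56,  E[Y] = 4
E[XY] = 9.96
cov(X,Y) = E[XY] − E[X]E[Y] = 9.96 − (2.56)(4) = -0.28

-0.2800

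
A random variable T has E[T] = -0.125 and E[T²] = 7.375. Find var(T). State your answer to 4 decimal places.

var(T) = 7.375 − (-0.125)² = 7.359375

7.3594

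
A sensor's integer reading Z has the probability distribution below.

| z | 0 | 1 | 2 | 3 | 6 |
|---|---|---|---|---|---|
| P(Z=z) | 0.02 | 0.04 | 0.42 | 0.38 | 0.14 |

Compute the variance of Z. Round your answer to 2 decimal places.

E[Z] = (0)(0.02) + (1)(0.04) + (2)(0.42) + (3)(0.38) + (6)(0.14) = 2.86
E[Z²] = (0)²(0.02) + (1)²(0.04) + (2)²(0.42) + (3)²(0.38) + (6)²(0.14) = 10.18
Var(Z) = E[Z²] − (E[Z])² = 10.18 − (2.86)² = 2.0004

2.00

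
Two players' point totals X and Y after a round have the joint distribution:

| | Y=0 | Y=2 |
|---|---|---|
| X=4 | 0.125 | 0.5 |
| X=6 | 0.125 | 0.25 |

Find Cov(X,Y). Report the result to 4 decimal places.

-0.1250

E[X] = 4.75,  E[Y] = 1.5
E[XY] = 7
Cov(X,Y) = E[XY] − E[X]E[Y] = 7 − (4.75)(1.5) = -0.125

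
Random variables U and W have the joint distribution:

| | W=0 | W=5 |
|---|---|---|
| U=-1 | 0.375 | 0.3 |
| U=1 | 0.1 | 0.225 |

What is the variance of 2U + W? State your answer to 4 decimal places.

E[U] = -0.35,  E[W] = 2.625,  E[UW] = -0.375
V(U) = 1 − (-0.35)² = 0.8775;  V(W) = 13.125 − (2.625)² = 6.234375
Cov(U,W) = -0.375 − (-0.35)(2.625) = 0.54375
V(2U + W) = (2)²·0.8775 + (1)²·6.234375 + 2·(2)·(1)·0.54375 = 11.919375

11.9194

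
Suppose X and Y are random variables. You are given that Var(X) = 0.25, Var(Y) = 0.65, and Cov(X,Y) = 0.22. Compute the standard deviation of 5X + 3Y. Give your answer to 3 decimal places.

Var(5X + 3Y) = (5)²·Var(X) + (3)²·Var(Y) + 2·(5)·(3)·Cov(X,Y)
= 25·0.25 + 9·0.65 + 30·0.22 = 18.7
SD(5X + 3Y) = √18.7 ≈ 4.324

4.324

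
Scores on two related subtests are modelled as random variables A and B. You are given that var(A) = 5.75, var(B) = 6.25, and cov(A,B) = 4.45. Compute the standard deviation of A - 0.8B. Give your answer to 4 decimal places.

1.6217

var(A - 0.8B) = (1)²·var(A) + (-0.8)²·var(B) + 2·(1)·(-0.8)·cov(A,B)
= 1·5.75 + 0.64·6.25 + -1.6·4.45 = 2.63
SD(A - 0.8B) = √2.63 ≈ 1.6217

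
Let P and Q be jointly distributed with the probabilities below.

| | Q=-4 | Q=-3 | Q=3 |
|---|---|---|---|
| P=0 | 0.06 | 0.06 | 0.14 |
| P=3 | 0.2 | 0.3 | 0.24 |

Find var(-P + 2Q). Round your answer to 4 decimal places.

E[P] = 2.22,  E[Q] = -0.98,  E[PQ] = -2.94
var(P) = 6.66 − (2.22)² = 1.7316;  var(Q) = 10.82 − (-0.98)² = 9.8596
cov(P,Q) = -2.94 − (2.22)(-0.98) = -0.7644
var(-P + 2Q) = (-1)²·1.7316 + (2)²·9.8596 + 2·(-1)·(2)·-0.7644 = 44.2276

44.2276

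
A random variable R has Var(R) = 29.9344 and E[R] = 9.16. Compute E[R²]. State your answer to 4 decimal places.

E[R²] = Var(R) + (E[R])² = 29.9344 + (9.16)² = 113.84

113.8400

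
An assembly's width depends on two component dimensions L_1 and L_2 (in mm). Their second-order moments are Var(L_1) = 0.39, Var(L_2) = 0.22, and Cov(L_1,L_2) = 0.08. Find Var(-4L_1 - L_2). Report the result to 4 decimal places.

7.1000

Var(-4L_1 - L_2) = (-4)²·Var(L_1) + (-1)²·Var(L_2) + 2·(-4)·(-1)·Cov(L_1,L_2)
= 16·0.39 + 1·0.22 + 8·0.08 = 7.1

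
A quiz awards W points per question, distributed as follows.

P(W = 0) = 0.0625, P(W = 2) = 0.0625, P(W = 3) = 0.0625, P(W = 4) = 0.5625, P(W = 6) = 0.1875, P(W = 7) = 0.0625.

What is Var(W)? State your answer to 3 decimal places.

2.609

E[W] = (0)(0.0625) + (2)(0.0625) + (3)(0.0625) + (4)(0.5625) + (6)(0.1875) + (7)(0.0625) = 4.125
E[W²] = (0)²(0.0625) + (2)²(0.0625) + (3)²(0.0625) + (4)²(0.5625) + (6)²(0.1875) + (7)²(0.0625) = 19.625
Var(W) = E[W²] − (E[W])² = 19.625 − (4.125)² = 2.609375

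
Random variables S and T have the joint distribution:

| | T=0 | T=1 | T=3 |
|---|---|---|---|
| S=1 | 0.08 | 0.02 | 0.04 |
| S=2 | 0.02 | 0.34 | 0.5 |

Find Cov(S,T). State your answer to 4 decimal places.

0.1372

E[S] = 1.86,  E[T] = 1.98
E[ST] = 3.82
Cov(S,T) = E[ST] − E[S]E[T] = 3.82 − (1.86)(1.98) = 0.1372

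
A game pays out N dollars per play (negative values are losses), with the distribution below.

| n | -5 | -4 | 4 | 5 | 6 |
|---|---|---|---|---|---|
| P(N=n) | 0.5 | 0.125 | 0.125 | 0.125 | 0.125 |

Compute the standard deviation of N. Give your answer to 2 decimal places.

4.78

E[N] = (-5)(0.5) + (-4)(0.125) + (4)(0.125) + (5)(0.125) + (6)(0.125) = -1.125
E[N²] = (-5)²(0.5) + (-4)²(0.125) + (4)²(0.125) + (5)²(0.125) + (6)²(0.125) = 24.125
V(N) = E[N²] − (E[N])² = 24.125 − (-1.125)² = 22.859375
σ(N) = √22.859375 ≈ 4.78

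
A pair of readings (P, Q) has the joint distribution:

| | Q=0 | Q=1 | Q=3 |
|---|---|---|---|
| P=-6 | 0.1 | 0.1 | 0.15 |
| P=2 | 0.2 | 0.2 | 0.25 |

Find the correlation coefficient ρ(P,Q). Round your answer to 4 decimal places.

E[P] = -0.8,  E[Q] = 1.5
E[PQ] = -1.4
Cov(P,Q) = E[PQ] − E[P]E[Q] = -1.4 − (-0.8)(1.5) = -0.2
Var(P) = 14.56,  Var(Q) = 1.65
ρ = -0.2 / √(14.56·1.65) ≈ -0.0408

-0.0408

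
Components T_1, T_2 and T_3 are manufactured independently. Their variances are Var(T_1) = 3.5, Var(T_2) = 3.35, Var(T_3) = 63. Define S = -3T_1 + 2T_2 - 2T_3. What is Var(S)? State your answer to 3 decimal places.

296.900

By independence, Var(S) = (-3)²Var(T_1) + (2)²Var(T_2) + (-2)²Var(T_3)
= (-3)²·3.5 + (2)²·3.35 + (-2)²·63 = 296.9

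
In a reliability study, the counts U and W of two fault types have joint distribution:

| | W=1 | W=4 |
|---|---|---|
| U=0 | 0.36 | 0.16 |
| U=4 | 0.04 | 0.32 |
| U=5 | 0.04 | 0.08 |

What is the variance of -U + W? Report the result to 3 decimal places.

3.590

E[U] = 2.04,  E[W] = 2.68,  E[UW] = 7.08
V(U) = 8.76 − (2.04)² = 4.5984;  V(W) = 9.4 − (2.68)² = 2.2176
Cov(U,W) = 7.08 − (2.04)(2.68) = 1.6128
V(-U + W) = (-1)²·4.5984 + (1)²·2.2176 + 2·(-1)·(1)·1.6128 = 3.5904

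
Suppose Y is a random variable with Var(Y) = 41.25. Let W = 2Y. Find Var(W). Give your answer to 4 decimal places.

165.0000

Var(2Y) = (2)²·Var(Y) = 4·41.25 = 165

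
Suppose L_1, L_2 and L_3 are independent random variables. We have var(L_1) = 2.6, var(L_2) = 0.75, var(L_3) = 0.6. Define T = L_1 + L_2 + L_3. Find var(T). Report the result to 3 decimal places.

3.950

By independence, var(T) = (1)²var(L_1) + (1)²var(L_2) + (1)²var(L_3)
= (1)²·2.6 + (1)²·0.75 + (1)²·0.6 = 3.95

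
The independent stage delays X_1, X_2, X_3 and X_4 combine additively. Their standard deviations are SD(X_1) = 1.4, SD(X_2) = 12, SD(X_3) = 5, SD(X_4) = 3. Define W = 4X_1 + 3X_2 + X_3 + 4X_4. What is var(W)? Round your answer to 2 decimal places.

var(X_1) = 1.96, var(X_2) = 144, var(X_3) = 25, var(X_4) = 9
By independence, var(W) = (4)²var(X_1) + (3)²var(X_2) + (1)²var(X_3) + (4)²var(X_4)
= (4)²·1.96 + (3)²·144 + (1)²·25 + (4)²·9 = 1496.36

1496.36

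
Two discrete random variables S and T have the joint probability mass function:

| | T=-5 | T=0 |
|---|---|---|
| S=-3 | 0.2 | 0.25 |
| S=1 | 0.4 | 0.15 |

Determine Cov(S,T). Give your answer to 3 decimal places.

-1.400

E[S] = -0.8,  E[T] = -3
E[ST] = 1
Cov(S,T) = E[ST] − E[S]E[T] = 1 − (-0.8)(-3) = -1.4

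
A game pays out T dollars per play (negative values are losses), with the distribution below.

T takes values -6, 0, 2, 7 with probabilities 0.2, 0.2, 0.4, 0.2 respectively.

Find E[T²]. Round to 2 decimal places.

E[T²] = (-6)²(0.2) + (0)²(0.2) + (2)²(0.4) + (7)²(0.2) = 18.6

18.60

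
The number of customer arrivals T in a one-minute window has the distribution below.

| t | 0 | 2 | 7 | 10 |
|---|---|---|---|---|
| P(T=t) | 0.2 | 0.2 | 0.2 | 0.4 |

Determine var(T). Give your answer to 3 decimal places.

E[T] = (0)(0.2) + (2)(0.2) + (7)(0.2) + (10)(0.4) = 5.8
E[T²] = (0)²(0.2) + (2)²(0.2) + (7)²(0.2) + (10)²(0.4) = 50.6
var(T) = E[T²] − (E[T])² = 50.6 − (5.8)² = 16.96

16.960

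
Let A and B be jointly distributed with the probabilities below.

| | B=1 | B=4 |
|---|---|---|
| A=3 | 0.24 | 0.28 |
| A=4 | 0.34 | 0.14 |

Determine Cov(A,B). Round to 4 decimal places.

E[A] = 3.48,  E[B] = 2.26
E[AB] = 7.68
Cov(A,B) = E[AB] − E[A]E[B] = 7.68 − (3.48)(2.26) = -0.1848

-0.1848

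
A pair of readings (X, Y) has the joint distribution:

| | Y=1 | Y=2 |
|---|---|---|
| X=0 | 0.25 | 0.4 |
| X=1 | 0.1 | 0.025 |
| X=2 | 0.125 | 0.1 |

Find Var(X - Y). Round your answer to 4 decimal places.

1.0975

E[X] = 0.575,  E[Y] = 1.525,  E[XY] = 0.8
Var(X) = 1.025 − (0.575)² = 0.694375;  Var(Y) = 2.575 − (1.525)² = 0.249375
Cov(X,Y) = 0.8 − (0.575)(1.525) = -0.076875
Var(X - Y) = (1)²·0.694375 + (-1)²·0.249375 + 2·(1)·(-1)·-0.076875 = 1.0975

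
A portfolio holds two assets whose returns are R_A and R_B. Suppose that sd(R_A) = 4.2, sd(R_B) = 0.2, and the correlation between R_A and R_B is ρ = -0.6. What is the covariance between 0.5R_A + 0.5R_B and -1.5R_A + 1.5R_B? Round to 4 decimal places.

-13.2000

Var(R_A) = (4.2)² = 17.64;  Var(R_B) = (0.2)² = 0.04
Cov(R_A,R_B) = ρ·sd(R_A)·sd(R_B) = -0.6·4.2·0.2 = -0.504
Cov(0.5R_A + 0.5R_B, -1.5R_A + 1.5R_B) = (0.5)(-1.5)Var(R_A) + (0.5)(1.5)Var(R_B) + [(0.5)(1.5) + (0.5)(-1.5)]Cov(R_A,R_B)
= -0.75·17.64 + 0.75·0.04 + 0·-0.504 = -13.2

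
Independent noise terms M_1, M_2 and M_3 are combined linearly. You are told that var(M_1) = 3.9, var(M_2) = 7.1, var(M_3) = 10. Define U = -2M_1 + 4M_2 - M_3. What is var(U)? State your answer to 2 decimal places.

By independence, var(U) = (-2)²var(M_1) + (4)²var(M_2) + (-1)²var(M_3)
= (-2)²·3.9 + (4)²·7.1 + (-1)²·10 = 139.2

139.20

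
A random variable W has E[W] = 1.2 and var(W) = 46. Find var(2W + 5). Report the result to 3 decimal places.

var(2W + 5) = (2)²·var(W) = 4·46 = 184

184.000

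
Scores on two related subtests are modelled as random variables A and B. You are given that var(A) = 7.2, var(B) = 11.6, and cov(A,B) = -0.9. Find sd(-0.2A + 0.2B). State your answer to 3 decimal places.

var(-0.2A + 0.2B) = (-0.2)²·var(A) + (0.2)²·var(B) + 2·(-0.2)·(0.2)·cov(A,B)
= 0.04·7.2 + 0.04·11.6 + -0.08·-0.9 = 0.824
sd(-0.2A + 0.2B) = √0.824 ≈ 0.908

0.908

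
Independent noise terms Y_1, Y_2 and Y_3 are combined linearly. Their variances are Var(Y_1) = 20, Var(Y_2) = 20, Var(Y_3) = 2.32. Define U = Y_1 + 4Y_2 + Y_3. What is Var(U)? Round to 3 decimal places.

342.320

By independence, Var(U) = (1)²Var(Y_1) + (4)²Var(Y_2) + (1)²Var(Y_3)
= (1)²·20 + (4)²·20 + (1)²·2.32 = 342.32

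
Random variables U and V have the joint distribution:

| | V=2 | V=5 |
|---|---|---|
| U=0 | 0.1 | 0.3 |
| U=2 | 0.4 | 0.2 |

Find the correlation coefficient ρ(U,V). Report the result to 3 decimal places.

E[U] = 1.2,  E[V] = 3.5
E[UV] = 3.6
cov(U,V) = E[UV] − E[U]E[V] = 3.6 − (1.2)(3.5) = -0.6
Var(U) = 0.96,  Var(V) = 2.25
ρ = -0.6 / √(0.96·2.25) ≈ -0.408

-0.408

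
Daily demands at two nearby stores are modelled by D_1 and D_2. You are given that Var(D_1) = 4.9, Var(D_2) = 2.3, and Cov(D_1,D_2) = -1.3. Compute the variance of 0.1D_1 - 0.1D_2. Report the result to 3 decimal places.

0.098

Var(0.1D_1 - 0.1D_2) = (0.1)²·Var(D_1) + (-0.1)²·Var(D_2) + 2·(0.1)·(-0.1)·Cov(D_1,D_2)
= 0.01·4.9 + 0.01·2.3 + -0.02·-1.3 = 0.098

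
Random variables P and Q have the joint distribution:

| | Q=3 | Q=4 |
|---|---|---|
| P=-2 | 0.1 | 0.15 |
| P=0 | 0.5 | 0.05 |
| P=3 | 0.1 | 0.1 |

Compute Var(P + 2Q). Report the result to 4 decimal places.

E[P] = 0.1,  E[Q] = 3.3,  E[PQ] = 0.3
Var(P) = 2.8 − (0.1)² = 2.79;  Var(Q) = 11.1 − (3.3)² = 0.21
cov(P,Q) = 0.3 − (0.1)(3.3) = -0.03
Var(P + 2Q) = (1)²·2.79 + (2)²·0.21 + 2·(1)·(2)·-0.03 = 3.51

3.5100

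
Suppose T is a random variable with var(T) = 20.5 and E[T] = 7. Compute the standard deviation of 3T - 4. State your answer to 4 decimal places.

13.5831

var(3T - 4) = (3)²·20.5 = 184.5
sd(3T - 4) = √184.5 ≈ 13.5831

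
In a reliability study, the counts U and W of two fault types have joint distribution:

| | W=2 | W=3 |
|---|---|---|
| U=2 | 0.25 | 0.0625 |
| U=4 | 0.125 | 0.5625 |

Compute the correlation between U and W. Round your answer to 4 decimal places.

0.5919

E[U] = 3.375,  E[W] = 2.625
E[UW] = 9.125
Cov(U,W) = E[UW] − E[U]E[W] = 9.125 − (3.375)(2.625) = 0.265625
V(U) = 0.859375,  V(W) = 0.234375
ρ = 0.265625 / √(0.859375·0.234375) ≈ 0.5919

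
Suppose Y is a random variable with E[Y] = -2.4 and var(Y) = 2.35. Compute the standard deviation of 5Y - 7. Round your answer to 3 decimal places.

var(5Y - 7) = (5)²·2.35 = 58.75
σ(5Y - 7) = √58.75 ≈ 7.665

7.665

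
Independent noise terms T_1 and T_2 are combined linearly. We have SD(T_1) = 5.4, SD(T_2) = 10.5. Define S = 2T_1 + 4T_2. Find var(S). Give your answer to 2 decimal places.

var(T_1) = 29.16, var(T_2) = 110.25
By independence, var(S) = (2)²var(T_1) + (4)²var(T_2)
= (2)²·29.16 + (4)²·110.25 = 1880.64

1880.64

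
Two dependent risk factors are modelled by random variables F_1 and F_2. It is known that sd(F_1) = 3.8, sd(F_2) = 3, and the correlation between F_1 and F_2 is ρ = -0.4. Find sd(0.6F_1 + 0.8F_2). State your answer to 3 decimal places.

Var(F_1) = (3.8)² = 14.44;  Var(F_2) = (3)² = 9
Cov(F_1,F_2) = ρ·sd(F_1)·sd(F_2) = -0.4·3.8·3 = -4.56
Var(0.6F_1 + 0.8F_2) = (0.6)²·Var(F_1) + (0.8)²·Var(F_2) + 2·(0.6)·(0.8)·Cov(F_1,F_2)
= 0.36·14.44 + 0.64·9 + 0.96·-4.56 = 6.5808
sd(0.6F_1 + 0.8F_2) = √6.5808 ≈ 2.565

2.565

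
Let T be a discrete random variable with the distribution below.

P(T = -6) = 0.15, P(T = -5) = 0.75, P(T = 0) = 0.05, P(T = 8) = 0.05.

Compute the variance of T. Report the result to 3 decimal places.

E[T] = (-6)(0.15) + (-5)(0.75) + (0)(0.05) + (8)(0.05) = -4.25
E[T²] = (-6)²(0.15) + (-5)²(0.75) + (0)²(0.05) + (8)²(0.05) = 27.35
var(T) = E[T²] − (E[T])² = 27.35 − (-4.25)² = 9.2875

9.288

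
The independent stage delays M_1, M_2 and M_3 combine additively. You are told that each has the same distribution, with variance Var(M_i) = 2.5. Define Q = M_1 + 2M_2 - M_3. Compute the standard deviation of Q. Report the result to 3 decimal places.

By independence, Var(Q) = (1)²Var(M_1) + (2)²Var(M_2) + (-1)²Var(M_3)
= (1)²·2.5 + (2)²·2.5 + (-1)²·2.5 = 15
SD(Q) = √15 ≈ 3.873

3.873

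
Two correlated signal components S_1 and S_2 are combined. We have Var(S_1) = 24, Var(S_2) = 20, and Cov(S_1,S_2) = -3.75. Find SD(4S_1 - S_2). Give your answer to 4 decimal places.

20.8327

Var(4S_1 - S_2) = (4)²·Var(S_1) + (-1)²·Var(S_2) + 2·(4)·(-1)·Cov(S_1,S_2)
= 16·24 + 1·20 + -8·-3.75 = 434
SD(4S_1 - S_2) = √434 ≈ 20.8327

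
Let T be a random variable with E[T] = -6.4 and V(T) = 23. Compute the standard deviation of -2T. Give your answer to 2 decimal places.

9.59

V(-2T) = (-2)²·23 = 92
σ(-2T) = √92 ≈ 9.59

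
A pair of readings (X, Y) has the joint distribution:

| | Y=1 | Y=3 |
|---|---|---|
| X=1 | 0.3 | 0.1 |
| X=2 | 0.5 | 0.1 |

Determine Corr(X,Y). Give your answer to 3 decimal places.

-0.102

E[X] = 1.6,  E[Y] = 1.4
E[XY] = 2.2
Cov(X,Y) = E[XY] − E[X]E[Y] = 2.2 − (1.6)(1.4) = -0.04
V(X) = 0.24,  V(Y) = 0.64
ρ = -0.04 / √(0.24·0.64) ≈ -0.102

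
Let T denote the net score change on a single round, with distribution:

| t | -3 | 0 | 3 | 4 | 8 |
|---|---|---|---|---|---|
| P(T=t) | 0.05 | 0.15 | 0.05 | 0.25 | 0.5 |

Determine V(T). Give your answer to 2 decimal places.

11.90

E[T] = (-3)(0.05) + (0)(0.15) + (3)(0.05) + (4)(0.25) + (8)(0.5) = 5
E[T²] = (-3)²(0.05) + (0)²(0.15) + (3)²(0.05) + (4)²(0.25) + (8)²(0.5) = 36.9
V(T) = E[T²] − (E[T])² = 36.9 − (5)² = 11.9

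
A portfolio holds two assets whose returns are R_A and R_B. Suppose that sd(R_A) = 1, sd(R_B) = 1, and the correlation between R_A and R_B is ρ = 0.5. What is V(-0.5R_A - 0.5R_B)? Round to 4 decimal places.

0.7500

V(R_A) = (1)² = 1;  V(R_B) = (1)² = 1
Cov(R_A,R_B) = ρ·sd(R_A)·sd(R_B) = 0.5·1·1 = 0.5
V(-0.5R_A - 0.5R_B) = (-0.5)²·V(R_A) + (-0.5)²·V(R_B) + 2·(-0.5)·(-0.5)·Cov(R_A,R_B)
= 0.25·1 + 0.25·1 + 0.5·0.5 = 0.75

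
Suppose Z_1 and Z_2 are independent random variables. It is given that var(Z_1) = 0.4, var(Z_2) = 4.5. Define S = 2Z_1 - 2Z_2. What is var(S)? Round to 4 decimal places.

19.6000

By independence, var(S) = (2)²var(Z_1) + (-2)²var(Z_2)
= (2)²·0.4 + (-2)²·4.5 = 19.6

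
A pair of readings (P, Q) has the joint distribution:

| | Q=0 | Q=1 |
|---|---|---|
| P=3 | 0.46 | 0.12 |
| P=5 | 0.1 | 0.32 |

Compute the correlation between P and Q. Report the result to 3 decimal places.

0.552

E[P] = 3.84,  E[Q] = 0.44
E[PQ] = 1.96
Cov(P,Q) = E[PQ] − E[P]E[Q] = 1.96 − (3.84)(0.44) = 0.2704
Var(P) = 0.9744,  Var(Q) = 0.2464
ρ = 0.2704 / √(0.9744·0.2464) ≈ 0.552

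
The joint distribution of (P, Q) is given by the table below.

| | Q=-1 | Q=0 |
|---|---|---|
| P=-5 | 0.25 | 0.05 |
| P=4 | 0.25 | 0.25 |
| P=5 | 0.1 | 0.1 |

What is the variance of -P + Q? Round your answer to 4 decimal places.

17.1900

E[P] = 1.5,  E[Q] = -0.6,  E[PQ] = -0.25
var(P) = 20.5 − (1.5)² = 18.25;  var(Q) = 0.6 − (-0.6)² = 0.24
Cov(P,Q) = -0.25 − (1.5)(-0.6) = 0.65
var(-P + Q) = (-1)²·18.25 + (1)²·0.24 + 2·(-1)·(1)·0.65 = 17.19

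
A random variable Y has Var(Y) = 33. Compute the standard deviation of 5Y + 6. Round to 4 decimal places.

Var(5Y + 6) = (5)²·33 = 825
SD(5Y + 6) = √825 ≈ 28.7228

28.7228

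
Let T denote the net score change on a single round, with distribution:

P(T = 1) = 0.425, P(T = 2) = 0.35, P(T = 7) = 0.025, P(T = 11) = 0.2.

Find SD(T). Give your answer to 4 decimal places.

E[T] = (1)(0.425) + (2)(0.35) + (7)(0.025) + (11)(0.2) = 3.5
E[T²] = (1)²(0.425) + (2)²(0.35) + (7)²(0.025) + (11)²(0.2) = 27.25
var(T) = E[T²] − (E[T])² = 27.25 − (3.5)² = 15
SD(T) = √15 ≈ 3.8730

3.8730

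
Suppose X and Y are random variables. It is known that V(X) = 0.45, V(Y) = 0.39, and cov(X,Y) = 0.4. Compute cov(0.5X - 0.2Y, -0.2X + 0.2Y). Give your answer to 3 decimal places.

-0.005

cov(0.5X - 0.2Y, -0.2X + 0.2Y) = (0.5)(-0.2)V(X) + (-0.2)(0.2)V(Y) + [(0.5)(0.2) + (-0.2)(-0.2)]cov(X,Y)
= -0.1·0.45 + -0.04·0.39 + 0.14·0.4 = -0.0046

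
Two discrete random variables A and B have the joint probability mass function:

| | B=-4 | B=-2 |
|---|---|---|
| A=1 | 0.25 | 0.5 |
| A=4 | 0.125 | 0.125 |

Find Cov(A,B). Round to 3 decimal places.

E[A] = 1.75,  E[B] = -2.75
E[AB] = -5
Cov(A,B) = E[AB] − E[A]E[B] = -5 − (1.75)(-2.75) = -0.1875

-0.188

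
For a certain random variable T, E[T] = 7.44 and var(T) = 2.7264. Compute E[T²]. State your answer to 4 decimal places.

58.0800

E[T²] = var(T) + (E[T])² = 2.7264 + (7.44)² = 58.08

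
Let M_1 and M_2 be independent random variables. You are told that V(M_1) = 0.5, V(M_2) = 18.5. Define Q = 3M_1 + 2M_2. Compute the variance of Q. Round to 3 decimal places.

By independence, V(Q) = (3)²V(M_1) + (2)²V(M_2)
= (3)²·0.5 + (2)²·18.5 = 78.5

78.500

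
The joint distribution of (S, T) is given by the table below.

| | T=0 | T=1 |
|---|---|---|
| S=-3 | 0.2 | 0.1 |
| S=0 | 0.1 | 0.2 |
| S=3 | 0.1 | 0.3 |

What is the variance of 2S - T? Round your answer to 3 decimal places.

23.400

E[S] = 0.3,  E[T] = 0.6,  E[ST] = 0.6
var(S) = 6.3 − (0.3)² = 6.21;  var(T) = 0.6 − (0.6)² = 0.24
Cov(S,T) = 0.6 − (0.3)(0.6) = 0.42
var(2S - T) = (2)²·6.21 + (-1)²·0.24 + 2·(2)·(-1)·0.42 = 23.4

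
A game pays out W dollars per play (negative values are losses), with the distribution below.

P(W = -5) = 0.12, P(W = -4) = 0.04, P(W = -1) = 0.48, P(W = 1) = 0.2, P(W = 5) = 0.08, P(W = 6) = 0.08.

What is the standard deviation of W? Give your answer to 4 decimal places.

E[W] = (-5)(0.12) + (-4)(0.04) + (-1)(0.48) + (1)(0.2) + (5)(0.08) + (6)(0.08) = -0.16
E[W²] = (-5)²(0.12) + (-4)²(0.04) + (-1)²(0.48) + (1)²(0.2) + (5)²(0.08) + (6)²(0.08) = 9.2
var(W) = E[W²] − (E[W])² = 9.2 − (-0.16)² = 9.1744
SD(W) = √9.1744 ≈ 3.0289

3.0289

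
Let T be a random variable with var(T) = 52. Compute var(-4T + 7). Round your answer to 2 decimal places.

var(-4T + 7) = (-4)²·var(T) = 16·52 = 832

832.00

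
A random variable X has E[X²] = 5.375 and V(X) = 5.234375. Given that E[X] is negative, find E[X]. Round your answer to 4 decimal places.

-0.3750

(E[X])² = E[X²] − V(X) = 5.375 − 5.234375 = 0.140625
E[X] = −√0.140625 = -0.375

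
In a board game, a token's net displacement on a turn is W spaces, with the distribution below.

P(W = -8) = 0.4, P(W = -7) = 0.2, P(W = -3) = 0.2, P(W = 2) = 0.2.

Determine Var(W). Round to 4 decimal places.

E[W] = (-8)(0.4) + (-7)(0.2) + (-3)(0.2) + (2)(0.2) = -4.8
E[W²] = (-8)²(0.4) + (-7)²(0.2) + (-3)²(0.2) + (2)²(0.2) = 38
Var(W) = E[W²] − (E[W])² = 38 − (-4.8)² = 14.96

14.9600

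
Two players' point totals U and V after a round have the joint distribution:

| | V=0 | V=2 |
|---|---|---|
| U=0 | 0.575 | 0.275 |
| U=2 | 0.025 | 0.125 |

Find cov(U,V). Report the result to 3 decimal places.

0.260

E[U] = 0.3,  E[V] = 0.8
E[UV] = 0.5
cov(U,V) = E[UV] − E[U]E[V] = 0.5 − (0.3)(0.8) = 0.26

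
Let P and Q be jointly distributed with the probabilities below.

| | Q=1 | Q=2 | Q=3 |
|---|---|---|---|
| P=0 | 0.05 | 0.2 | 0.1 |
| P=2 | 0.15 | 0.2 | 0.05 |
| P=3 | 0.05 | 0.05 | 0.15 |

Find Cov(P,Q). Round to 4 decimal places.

E[P] = 1.55,  E[Q] = 2.05
E[PQ] = 3.2
Cov(P,Q) = E[PQ] − E[P]E[Q] = 3.2 − (1.55)(2.05) = 0.0225

0.0225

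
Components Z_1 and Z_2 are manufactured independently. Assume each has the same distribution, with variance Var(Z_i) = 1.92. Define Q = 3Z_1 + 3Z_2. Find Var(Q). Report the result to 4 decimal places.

34.5600

By independence, Var(Q) = (3)²Var(Z_1) + (3)²Var(Z_2)
= (3)²·1.92 + (3)²·1.92 = 34.56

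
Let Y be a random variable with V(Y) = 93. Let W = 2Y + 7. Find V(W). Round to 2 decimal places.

372.00

V(2Y + 7) = (2)²·V(Y) = 4·93 = 372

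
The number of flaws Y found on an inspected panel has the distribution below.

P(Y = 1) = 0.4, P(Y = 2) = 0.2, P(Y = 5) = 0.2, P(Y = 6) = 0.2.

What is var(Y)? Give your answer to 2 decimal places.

E[Y] = (1)(0.4) + (2)(0.2) + (5)(0.2) + (6)(0.2) = 3
E[Y²] = (1)²(0.4) + (2)²(0.2) + (5)²(0.2) + (6)²(0.2) = 13.4
var(Y) = E[Y²] − (E[Y])² = 13.4 − (3)² = 4.4

4.40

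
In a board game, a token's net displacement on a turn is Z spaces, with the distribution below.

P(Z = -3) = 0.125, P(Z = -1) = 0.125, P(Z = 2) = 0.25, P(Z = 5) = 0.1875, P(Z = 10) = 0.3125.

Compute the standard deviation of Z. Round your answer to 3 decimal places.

E[Z] = (-3)(0.125) + (-1)(0.125) + (2)(0.25) + (5)(0.1875) + (10)(0.3125) = 4.0625
E[Z²] = (-3)²(0.125) + (-1)²(0.125) + (2)²(0.25) + (5)²(0.1875) + (10)²(0.3125) = 38.1875
Var(Z) = E[Z²] − (E[Z])² = 38.1875 − (4.0625)² = 21.68359375
σ(Z) = √21.68359375 ≈ 4.657

4.657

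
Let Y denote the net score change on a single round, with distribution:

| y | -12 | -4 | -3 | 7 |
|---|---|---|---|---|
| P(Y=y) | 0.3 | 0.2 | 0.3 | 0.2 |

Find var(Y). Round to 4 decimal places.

43.6900

E[Y] = (-12)(0.3) + (-4)(0.2) + (-3)(0.3) + (7)(0.2) = -3.9
E[Y²] = (-12)²(0.3) + (-4)²(0.2) + (-3)²(0.3) + (7)²(0.2) = 58.9
var(Y) = E[Y²] − (E[Y])² = 58.9 − (-3.9)² = 43.69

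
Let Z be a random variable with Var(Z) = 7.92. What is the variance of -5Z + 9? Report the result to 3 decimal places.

198.000

Var(-5Z + 9) = (-5)²·Var(Z) = 25·7.92 = 198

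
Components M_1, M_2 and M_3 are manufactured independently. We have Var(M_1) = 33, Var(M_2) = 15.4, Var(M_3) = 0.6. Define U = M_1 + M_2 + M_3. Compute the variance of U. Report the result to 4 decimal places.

By independence, Var(U) = (1)²Var(M_1) + (1)²Var(M_2) + (1)²Var(M_3)
= (1)²·33 + (1)²·15.4 + (1)²·0.6 = 49

49.0000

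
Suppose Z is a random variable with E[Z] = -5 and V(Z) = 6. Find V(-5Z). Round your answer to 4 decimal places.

150.0000

V(-5Z) = (-5)²·V(Z) = 25·6 = 150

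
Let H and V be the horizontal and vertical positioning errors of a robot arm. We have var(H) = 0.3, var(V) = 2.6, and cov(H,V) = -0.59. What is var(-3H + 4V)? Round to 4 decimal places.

58.4600

var(-3H + 4V) = (-3)²·var(H) + (4)²·var(V) + 2·(-3)·(4)·cov(H,V)
= 9·0.3 + 16·2.6 + -24·-0.59 = 58.46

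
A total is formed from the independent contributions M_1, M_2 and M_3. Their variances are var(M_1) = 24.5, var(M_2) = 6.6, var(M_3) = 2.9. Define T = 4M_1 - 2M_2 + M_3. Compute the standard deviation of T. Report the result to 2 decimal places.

20.53

By independence, var(T) = (4)²var(M_1) + (-2)²var(M_2) + (1)²var(M_3)
= (4)²·24.5 + (-2)²·6.6 + (1)²·2.9 = 421.3
σ(T) = √421.3 ≈ 20.53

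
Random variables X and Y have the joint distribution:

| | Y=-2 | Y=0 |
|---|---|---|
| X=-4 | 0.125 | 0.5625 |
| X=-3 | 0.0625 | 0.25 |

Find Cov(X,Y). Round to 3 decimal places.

E[X] = -3.6875,  E[Y] = -0.375
E[XY] = 1.375
Cov(X,Y) = E[XY] − E[X]E[Y] = 1.375 − (-3.6875)(-0.375) = -0.0078125

-0.008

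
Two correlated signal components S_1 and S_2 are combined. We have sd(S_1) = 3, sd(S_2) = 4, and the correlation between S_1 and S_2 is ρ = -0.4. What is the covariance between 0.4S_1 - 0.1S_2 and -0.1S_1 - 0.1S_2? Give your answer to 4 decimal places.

Var(S_1) = (3)² = 9;  Var(S_2) = (4)² = 16
Cov(S_1,S_2) = ρ·sd(S_1)·sd(S_2) = -0.4·3·4 = -4.8
Cov(0.4S_1 - 0.1S_2, -0.1S_1 - 0.1S_2) = (0.4)(-0.1)Var(S_1) + (-0.1)(-0.1)Var(S_2) + [(0.4)(-0.1) + (-0.1)(-0.1)]Cov(S_1,S_2)
= -0.04·9 + 0.01·16 + -0.03·-4.8 = -0.056

-0.0560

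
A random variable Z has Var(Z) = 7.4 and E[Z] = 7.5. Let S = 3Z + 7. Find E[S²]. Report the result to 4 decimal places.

E[3Z + 7] = 3·7.5 + 7 = 29.5
Var(3Z + 7) = (3)²·7.4 = 66.6
E[S²] = Var(S) + (E[S])² = 66.6 + (29.5)² = 936.85

936.8500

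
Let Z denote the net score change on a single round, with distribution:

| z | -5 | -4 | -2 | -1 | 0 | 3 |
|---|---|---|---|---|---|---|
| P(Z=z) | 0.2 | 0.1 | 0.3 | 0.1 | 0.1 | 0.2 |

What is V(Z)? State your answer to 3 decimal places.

7.450

E[Z] = (-5)(0.2) + (-4)(0.1) + (-2)(0.3) + (-1)(0.1) + (0)(0.1) + (3)(0.2) = -1.5
E[Z²] = (-5)²(0.2) + (-4)²(0.1) + (-2)²(0.3) + (-1)²(0.1) + (0)²(0.1) + (3)²(0.2) = 9.7
V(Z) = E[Z²] − (E[Z])² = 9.7 − (-1.5)² = 7.45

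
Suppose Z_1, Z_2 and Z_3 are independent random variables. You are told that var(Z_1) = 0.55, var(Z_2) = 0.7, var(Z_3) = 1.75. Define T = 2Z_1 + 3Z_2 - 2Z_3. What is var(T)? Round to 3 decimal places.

By independence, var(T) = (2)²var(Z_1) + (3)²var(Z_2) + (-2)²var(Z_3)
= (2)²·0.55 + (3)²·0.7 + (-2)²·1.75 = 15.5

15.500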